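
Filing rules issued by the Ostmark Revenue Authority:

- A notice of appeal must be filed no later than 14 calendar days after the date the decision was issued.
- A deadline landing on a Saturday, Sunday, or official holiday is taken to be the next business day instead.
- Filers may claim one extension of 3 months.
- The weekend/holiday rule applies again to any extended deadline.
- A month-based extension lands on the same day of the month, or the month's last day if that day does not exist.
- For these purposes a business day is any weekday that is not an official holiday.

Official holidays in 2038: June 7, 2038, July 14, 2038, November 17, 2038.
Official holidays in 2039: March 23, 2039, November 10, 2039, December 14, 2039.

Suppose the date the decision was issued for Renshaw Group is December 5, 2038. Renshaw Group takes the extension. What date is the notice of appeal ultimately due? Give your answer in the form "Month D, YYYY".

March 21, 2039

Adding 14 calendar days to December 5, 2038 gives December 19, 2038.
December 19, 2038 is a Sunday, so it moves to the next business day, December 20, 2038 (Monday).
Applying the 3 months extension: 3 months after December 20, 2038 is March 20, 2039.
Because March 20, 2039 is a Sunday, the deadline becomes March 21, 2039 (Monday).
So the filing is due March 21, 2039.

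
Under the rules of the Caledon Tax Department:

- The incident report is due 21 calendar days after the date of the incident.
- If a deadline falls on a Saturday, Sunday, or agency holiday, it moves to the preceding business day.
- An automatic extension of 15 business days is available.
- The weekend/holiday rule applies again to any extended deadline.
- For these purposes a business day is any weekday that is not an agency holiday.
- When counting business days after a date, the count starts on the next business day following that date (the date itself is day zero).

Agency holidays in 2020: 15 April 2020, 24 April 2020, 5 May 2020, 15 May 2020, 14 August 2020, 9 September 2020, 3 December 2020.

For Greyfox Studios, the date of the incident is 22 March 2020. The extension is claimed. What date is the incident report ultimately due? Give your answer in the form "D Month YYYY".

6 May 2020

21 calendar days after 22 March 2020 is 12 April 2020.
12 April 2020 falls on a Sunday. Rolling to the preceding business day gives 10 April 2020, a Friday.
Applying the 15-business-day extension: 15 business days after 10 April 2020 is 6 May 2020.
6 May 2020 (Wednesday) is already a business day.
Deadline: 6 May 2020.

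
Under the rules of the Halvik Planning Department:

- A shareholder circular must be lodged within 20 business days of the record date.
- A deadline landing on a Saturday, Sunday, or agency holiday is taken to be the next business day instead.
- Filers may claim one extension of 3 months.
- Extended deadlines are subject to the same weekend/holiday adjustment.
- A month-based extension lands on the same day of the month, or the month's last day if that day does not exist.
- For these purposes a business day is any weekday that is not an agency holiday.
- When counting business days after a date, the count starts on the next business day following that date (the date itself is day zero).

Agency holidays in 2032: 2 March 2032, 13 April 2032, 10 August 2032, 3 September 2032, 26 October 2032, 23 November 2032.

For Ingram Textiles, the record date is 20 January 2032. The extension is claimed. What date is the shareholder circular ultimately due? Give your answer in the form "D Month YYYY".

20 business days after 20 January 2032, excluding weekends and holidays, is 17 February 2032.
17 February 2032 falls on a Tuesday, which is a business day, so no adjustment is needed.
Add 3 months to 17 February 2032: 17 May 2032.
17 May 2032 falls on a Monday, which is a business day, so no adjustment is needed.
Deadline: 17 May 2032.

17 May 2032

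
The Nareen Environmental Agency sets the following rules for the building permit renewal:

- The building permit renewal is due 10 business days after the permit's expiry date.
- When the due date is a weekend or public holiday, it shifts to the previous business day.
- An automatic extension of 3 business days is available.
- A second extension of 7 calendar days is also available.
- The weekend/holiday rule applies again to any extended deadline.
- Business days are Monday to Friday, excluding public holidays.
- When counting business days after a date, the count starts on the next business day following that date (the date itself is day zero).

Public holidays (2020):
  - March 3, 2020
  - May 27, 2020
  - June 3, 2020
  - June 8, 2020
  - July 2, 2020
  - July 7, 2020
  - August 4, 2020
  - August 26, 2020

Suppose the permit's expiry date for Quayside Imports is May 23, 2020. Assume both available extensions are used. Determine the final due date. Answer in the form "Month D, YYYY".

10 business days after May 23, 2020, excluding weekends and holidays, is June 10, 2020.
June 10, 2020 falls on a Wednesday, which is a business day, so no adjustment is needed.
Counting 3 further business days from June 10, 2020 reaches June 15, 2020.
June 15, 2020 is a Monday and not a listed holiday, so it stands.
The 7-calendar-day extension moves the deadline from June 15, 2020 to June 22, 2020.
June 22, 2020 (Monday) is already a business day.
The final due date is June 22, 2020.

June 22, 2020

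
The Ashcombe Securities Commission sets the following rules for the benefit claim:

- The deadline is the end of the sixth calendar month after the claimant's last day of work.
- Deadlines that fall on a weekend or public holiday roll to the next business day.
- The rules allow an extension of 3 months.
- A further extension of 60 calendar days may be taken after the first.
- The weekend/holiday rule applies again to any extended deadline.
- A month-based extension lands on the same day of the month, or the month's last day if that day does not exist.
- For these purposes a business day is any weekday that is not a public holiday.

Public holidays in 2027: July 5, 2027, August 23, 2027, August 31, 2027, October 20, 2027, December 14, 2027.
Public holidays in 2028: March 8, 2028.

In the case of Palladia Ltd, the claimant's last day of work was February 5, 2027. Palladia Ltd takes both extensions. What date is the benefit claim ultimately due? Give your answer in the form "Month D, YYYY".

6 months after February 5, 2027 is August 2027; that month ends on August 31, 2027.
August 31, 2027 falls on a listed holiday. Rolling to the next business day gives September 1, 2027, a Wednesday.
Add 3 months to September 1, 2027: December 1, 2027.
December 1, 2027 (Wednesday) is already a business day.
Add the 60 calendar-day extension to December 1, 2027: January 30, 2028.
January 30, 2028 falls on a Sunday. Rolling to the next business day gives January 31, 2028, a Monday.
Deadline: January 31, 2028.

January 31, 2028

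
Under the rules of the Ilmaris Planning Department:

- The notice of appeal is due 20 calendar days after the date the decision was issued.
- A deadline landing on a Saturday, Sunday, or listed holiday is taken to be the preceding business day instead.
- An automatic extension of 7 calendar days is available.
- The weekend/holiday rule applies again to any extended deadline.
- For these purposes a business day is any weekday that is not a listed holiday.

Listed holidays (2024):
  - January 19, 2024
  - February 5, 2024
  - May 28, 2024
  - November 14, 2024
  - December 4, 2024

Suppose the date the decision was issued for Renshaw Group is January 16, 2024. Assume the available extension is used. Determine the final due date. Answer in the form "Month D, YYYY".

From January 16, 2024, 20 calendar days later is February 5, 2024.
Because February 5, 2024 is a listed holiday, the deadline becomes February 2, 2024 (Friday).
Applying the 7-calendar-day extension: February 2, 2024 + 7 days = February 9, 2024.
February 9, 2024 falls on a Friday, which is a business day, so no adjustment is needed.
So the filing is due February 9, 2024.

February 9, 2024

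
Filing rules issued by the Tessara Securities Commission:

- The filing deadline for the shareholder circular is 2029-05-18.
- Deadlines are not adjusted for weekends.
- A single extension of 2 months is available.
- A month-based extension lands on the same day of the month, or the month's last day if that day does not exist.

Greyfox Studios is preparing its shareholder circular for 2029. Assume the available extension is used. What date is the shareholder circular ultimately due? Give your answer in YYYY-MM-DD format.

2029-07-18

The statutory due date is 2029-05-18.
No adjustment is made for weekends or holidays, so 2029-05-18 stands.
Add 2 months to 2029-05-18: 2029-07-18.
2029-07-18 falls on a Wednesday. The rules make no weekend/holiday allowance, so it remains 2029-07-18.
The final due date is 2029-07-18.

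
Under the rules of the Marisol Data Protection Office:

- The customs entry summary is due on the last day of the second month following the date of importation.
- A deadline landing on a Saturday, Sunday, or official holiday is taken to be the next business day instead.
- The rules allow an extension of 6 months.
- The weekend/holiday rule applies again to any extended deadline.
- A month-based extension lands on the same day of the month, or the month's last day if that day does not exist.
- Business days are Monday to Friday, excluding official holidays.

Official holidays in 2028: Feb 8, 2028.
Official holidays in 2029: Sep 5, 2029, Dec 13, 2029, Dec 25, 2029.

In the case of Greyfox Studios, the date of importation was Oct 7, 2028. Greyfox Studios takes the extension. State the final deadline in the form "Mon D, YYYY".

Jul 2, 2029

2 months after Oct 7, 2028 is December 2028; that month ends on Dec 31, 2028.
Because Dec 31, 2028 is a Sunday, the deadline becomes Jan 1, 2029 (Monday).
The 6 months extension carries Jan 1, 2029 to Jul 1, 2029.
Because Jul 1, 2029 is a Sunday, the deadline becomes Jul 2, 2029 (Monday).
Final deadline: Jul 2, 2029.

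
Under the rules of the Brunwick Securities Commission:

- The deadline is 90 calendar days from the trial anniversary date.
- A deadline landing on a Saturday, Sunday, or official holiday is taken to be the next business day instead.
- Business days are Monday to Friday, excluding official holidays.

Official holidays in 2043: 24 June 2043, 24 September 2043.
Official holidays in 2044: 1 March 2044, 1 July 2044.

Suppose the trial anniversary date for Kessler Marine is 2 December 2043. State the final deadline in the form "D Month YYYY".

Adding 90 calendar days to 2 December 2043 gives 1 March 2044.
1 March 2044 is a listed holiday, so it moves to the next business day, 2 March 2044 (Wednesday).
Deadline: 2 March 2044.

2 March 2044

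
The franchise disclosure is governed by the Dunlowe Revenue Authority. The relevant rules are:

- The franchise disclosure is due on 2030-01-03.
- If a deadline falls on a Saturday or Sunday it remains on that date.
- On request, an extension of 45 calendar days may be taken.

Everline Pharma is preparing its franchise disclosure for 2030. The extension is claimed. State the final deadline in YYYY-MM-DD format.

2030-02-17

The stated deadline is 2030-01-03.
2030-01-03 falls on a Thursday. The rules make no weekend/holiday allowance, so it remains 2030-01-03.
Add the 45 calendar-day extension to 2030-01-03: 2030-02-17.
No adjustment is made for weekends or holidays, so 2030-02-17 stands.
Deadline: 2030-02-17.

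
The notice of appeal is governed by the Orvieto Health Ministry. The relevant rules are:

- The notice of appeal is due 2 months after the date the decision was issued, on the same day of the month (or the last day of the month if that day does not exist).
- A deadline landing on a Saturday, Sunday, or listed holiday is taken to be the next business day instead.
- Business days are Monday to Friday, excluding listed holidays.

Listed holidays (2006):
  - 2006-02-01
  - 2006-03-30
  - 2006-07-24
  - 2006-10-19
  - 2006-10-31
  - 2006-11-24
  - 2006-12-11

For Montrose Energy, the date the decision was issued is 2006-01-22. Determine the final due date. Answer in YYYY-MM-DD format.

2006-03-22

2 months from 2006-01-22 is 2006-03-22.
Since 2006-03-22 is a Wednesday and not a holiday, the date is unchanged.
Final deadline: 2006-03-22.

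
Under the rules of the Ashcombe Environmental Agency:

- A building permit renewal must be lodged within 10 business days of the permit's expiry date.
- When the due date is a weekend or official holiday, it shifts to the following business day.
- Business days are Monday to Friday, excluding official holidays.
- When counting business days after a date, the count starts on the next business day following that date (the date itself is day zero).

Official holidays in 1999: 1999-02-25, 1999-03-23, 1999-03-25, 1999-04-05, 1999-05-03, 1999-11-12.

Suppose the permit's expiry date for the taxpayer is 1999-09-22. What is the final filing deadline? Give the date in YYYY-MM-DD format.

1999-10-06

Starting the day after 1999-09-22 and counting 10 business days lands on 1999-10-06.
1999-10-06 (Wednesday) is already a business day.
Final deadline: 1999-10-06.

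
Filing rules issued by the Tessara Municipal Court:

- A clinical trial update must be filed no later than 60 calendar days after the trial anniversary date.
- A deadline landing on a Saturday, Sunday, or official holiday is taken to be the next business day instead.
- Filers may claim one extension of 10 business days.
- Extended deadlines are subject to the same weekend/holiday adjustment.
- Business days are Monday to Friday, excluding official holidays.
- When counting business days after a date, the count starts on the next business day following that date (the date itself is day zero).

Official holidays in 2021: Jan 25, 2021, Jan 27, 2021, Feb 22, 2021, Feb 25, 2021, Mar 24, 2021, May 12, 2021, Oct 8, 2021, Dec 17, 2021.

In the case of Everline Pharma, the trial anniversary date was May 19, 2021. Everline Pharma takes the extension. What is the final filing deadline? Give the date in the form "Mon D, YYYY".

Adding 60 calendar days to May 19, 2021 gives Jul 18, 2021.
Jul 18, 2021 is a Sunday; the next business day is Jul 19, 2021 (Monday).
Applying the 10-business-day extension: 10 business days after Jul 19, 2021 is Aug 2, 2021.
Since Aug 2, 2021 is a Monday and not a holiday, the date is unchanged.
The final due date is Aug 2, 2021.

Aug 2, 2021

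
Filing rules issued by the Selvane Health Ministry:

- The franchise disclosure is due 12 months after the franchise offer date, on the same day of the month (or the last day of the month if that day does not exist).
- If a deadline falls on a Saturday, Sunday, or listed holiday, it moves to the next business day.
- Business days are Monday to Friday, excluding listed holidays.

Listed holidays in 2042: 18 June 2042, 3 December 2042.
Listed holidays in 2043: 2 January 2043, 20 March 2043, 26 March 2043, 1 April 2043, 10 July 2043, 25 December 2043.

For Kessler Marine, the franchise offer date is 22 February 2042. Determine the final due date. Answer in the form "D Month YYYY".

23 February 2043

12 months from 22 February 2042 is 22 February 2043.
22 February 2043 falls on a Sunday. Rolling to the next business day gives 23 February 2043, a Monday.
So the filing is due 23 February 2043.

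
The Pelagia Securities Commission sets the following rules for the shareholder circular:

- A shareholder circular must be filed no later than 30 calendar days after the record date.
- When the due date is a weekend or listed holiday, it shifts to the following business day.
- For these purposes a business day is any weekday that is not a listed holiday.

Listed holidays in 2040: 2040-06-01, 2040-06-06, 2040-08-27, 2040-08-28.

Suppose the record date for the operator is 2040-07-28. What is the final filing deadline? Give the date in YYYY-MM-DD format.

2040-08-29

30 calendar days after 2040-07-28 is 2040-08-27.
2040-08-27 falls on a listed holiday. Rolling to the next business day gives 2040-08-29, a Wednesday.
Deadline: 2040-08-29.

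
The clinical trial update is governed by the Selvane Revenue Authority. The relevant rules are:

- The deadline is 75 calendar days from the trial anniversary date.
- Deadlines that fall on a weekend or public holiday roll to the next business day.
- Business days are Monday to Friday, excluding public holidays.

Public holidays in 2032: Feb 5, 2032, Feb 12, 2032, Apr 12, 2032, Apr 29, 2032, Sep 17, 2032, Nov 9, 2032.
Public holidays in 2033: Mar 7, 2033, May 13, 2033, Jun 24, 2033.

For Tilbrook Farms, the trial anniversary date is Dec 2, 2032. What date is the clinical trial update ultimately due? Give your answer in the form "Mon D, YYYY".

Trigger date Dec 2, 2032 + 75 calendar days = Feb 15, 2033.
Feb 15, 2033 falls on a Tuesday, which is a business day, so no adjustment is needed.
The final due date is Feb 15, 2033.

Feb 15, 2033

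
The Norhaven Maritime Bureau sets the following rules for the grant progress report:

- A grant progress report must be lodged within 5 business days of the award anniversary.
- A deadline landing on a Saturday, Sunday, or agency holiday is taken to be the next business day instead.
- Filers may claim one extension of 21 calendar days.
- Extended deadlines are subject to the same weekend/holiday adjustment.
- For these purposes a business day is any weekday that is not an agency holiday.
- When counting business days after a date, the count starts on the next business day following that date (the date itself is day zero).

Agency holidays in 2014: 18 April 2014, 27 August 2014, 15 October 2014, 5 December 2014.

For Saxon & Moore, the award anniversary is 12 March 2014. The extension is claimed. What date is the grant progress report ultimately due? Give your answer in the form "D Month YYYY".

9 April 2014

Starting the day after 12 March 2014 and counting 5 business days lands on 19 March 2014.
19 March 2014 falls on a Wednesday, which is a business day, so no adjustment is needed.
Add the 21 calendar-day extension to 19 March 2014: 9 April 2014.
9 April 2014 is a Wednesday and not a listed holiday, so it stands.
So the filing is due 9 April 2014.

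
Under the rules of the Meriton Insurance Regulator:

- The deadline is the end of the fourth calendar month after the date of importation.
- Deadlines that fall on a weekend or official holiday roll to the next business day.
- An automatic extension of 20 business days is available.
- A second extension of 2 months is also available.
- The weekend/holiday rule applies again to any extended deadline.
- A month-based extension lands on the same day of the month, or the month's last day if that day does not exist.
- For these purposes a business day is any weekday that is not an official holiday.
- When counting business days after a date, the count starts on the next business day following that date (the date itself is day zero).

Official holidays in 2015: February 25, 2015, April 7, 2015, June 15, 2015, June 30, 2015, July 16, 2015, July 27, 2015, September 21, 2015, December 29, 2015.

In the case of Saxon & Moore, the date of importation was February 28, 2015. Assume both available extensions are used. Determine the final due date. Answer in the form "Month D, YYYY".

September 30, 2015

The fourth month after February 28, 2015 is June 2015, whose last day is June 30, 2015.
June 30, 2015 is a listed holiday, so it moves to the next business day, July 1, 2015 (Wednesday).
The 20-business-day extension runs from July 1, 2015 to July 31, 2015.
July 31, 2015 (Friday) is already a business day.
The 2 months extension carries July 31, 2015 to September 30, 2015 (day 31 does not exist in September, so the month's last day is used).
Since September 30, 2015 is a Wednesday and not a holiday, the date is unchanged.
The final due date is September 30, 2015.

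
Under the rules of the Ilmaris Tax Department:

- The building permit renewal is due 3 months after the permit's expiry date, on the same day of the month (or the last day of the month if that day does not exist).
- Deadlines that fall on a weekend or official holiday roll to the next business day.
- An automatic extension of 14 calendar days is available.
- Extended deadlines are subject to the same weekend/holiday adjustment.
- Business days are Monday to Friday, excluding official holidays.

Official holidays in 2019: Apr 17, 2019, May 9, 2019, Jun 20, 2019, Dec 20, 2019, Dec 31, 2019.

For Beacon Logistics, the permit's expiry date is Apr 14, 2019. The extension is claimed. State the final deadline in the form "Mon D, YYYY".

Jul 29, 2019

3 months from Apr 14, 2019 is Jul 14, 2019.
Jul 14, 2019 falls on a Sunday. Rolling to the next business day gives Jul 15, 2019, a Monday.
Add the 14 calendar-day extension to Jul 15, 2019: Jul 29, 2019.
Jul 29, 2019 falls on a Monday, which is a business day, so no adjustment is needed.
The final due date is Jul 29, 2019.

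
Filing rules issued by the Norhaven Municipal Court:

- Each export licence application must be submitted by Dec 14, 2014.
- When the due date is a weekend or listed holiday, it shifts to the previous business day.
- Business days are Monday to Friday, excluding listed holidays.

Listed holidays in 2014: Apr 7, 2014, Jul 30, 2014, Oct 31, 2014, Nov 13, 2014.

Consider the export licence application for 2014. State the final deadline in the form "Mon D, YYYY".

The stated deadline is Dec 14, 2014.
Dec 14, 2014 falls on a Sunday. Rolling to the preceding business day gives Dec 12, 2014, a Friday.
Deadline: Dec 12, 2014.

Dec 12, 2014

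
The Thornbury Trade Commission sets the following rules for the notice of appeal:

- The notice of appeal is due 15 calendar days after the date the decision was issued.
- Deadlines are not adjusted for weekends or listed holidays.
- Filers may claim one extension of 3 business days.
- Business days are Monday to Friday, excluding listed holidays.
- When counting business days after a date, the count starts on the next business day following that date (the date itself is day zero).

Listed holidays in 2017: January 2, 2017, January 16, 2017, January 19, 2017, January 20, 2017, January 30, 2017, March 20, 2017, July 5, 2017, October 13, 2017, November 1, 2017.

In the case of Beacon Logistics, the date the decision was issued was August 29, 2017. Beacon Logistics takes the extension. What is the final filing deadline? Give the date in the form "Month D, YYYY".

Adding 15 calendar days to August 29, 2017 gives September 13, 2017.
September 13, 2017 falls on a Wednesday. The rules make no weekend/holiday allowance, so it remains September 13, 2017.
Applying the 3-business-day extension: 3 business days after September 13, 2017 is September 18, 2017.
September 18, 2017 is a Monday; no weekend or holiday adjustment applies.
Final deadline: September 18, 2017.

September 18, 2017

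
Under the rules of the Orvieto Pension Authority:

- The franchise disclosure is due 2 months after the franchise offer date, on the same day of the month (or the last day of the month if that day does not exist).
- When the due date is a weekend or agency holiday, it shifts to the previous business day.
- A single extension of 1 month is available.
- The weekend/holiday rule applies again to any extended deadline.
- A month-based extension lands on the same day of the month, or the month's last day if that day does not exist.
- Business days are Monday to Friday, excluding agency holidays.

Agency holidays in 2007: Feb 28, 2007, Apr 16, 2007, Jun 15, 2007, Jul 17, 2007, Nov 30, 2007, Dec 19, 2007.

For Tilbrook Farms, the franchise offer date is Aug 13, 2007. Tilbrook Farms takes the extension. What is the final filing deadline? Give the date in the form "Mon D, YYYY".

2 months from Aug 13, 2007 is Oct 13, 2007.
Oct 13, 2007 is a Saturday, so it moves to the preceding business day, Oct 12, 2007 (Friday).
The 1 month extension carries Oct 12, 2007 to Nov 12, 2007.
Nov 12, 2007 is a Monday and not a listed holiday, so it stands.
Final deadline: Nov 12, 2007.

Nov 12, 2007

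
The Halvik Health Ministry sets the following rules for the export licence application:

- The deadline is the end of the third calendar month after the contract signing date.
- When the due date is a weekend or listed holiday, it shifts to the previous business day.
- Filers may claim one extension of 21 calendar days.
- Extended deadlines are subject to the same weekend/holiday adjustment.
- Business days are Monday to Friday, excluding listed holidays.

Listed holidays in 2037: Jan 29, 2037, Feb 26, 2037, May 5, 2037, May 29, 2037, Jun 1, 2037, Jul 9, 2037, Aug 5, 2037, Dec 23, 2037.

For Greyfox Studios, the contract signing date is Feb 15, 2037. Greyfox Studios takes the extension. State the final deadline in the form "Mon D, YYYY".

Jun 18, 2037

3 months after Feb 15, 2037 falls in May 2037; the last day of that month is May 31, 2037.
Because May 31, 2037 is a Sunday, the deadline becomes May 28, 2037 (Thursday).
The 21-calendar-day extension moves the deadline from May 28, 2037 to Jun 18, 2037.
Jun 18, 2037 falls on a Thursday, which is a business day, so no adjustment is needed.
The final due date is Jun 18, 2037.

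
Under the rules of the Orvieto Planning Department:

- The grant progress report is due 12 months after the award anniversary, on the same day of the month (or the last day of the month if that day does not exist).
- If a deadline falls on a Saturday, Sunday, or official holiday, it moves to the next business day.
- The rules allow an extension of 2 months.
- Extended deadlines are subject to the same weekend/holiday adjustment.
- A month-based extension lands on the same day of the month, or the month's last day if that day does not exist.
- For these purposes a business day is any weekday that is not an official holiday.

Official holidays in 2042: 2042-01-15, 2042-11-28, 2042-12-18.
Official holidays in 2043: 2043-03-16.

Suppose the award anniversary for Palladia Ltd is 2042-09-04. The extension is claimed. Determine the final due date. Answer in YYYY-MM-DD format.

12 months from 2042-09-04 is 2043-09-04.
2043-09-04 falls on a Friday, which is a business day, so no adjustment is needed.
Add 2 months to 2043-09-04: 2043-11-04.
2043-11-04 (Wednesday) is already a business day.
So the filing is due 2043-11-04.

2043-11-04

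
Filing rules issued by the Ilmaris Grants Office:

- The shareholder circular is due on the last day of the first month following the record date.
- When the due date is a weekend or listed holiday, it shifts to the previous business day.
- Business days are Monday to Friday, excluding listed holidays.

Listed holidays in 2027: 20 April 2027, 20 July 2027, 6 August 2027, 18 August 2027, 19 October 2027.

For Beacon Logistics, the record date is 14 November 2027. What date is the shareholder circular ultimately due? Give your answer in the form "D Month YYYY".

1 month after 14 November 2027 falls in December 2027; the last day of that month is 31 December 2027.
31 December 2027 (Friday) is already a business day.
So the filing is due 31 December 2027.

31 December 2027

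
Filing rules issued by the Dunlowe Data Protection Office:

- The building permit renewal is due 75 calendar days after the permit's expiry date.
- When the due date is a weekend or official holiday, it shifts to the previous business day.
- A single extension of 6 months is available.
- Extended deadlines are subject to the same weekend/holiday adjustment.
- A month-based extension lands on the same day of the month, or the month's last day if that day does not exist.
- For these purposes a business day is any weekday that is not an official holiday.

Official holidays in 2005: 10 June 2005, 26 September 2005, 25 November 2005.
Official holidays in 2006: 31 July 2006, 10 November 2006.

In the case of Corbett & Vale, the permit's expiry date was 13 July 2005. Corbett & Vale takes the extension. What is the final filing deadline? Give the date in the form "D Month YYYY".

23 March 2006

Adding 75 calendar days to 13 July 2005 gives 26 September 2005.
Because 26 September 2005 is a listed holiday, the deadline becomes 23 September 2005 (Friday).
The 6 months extension carries 23 September 2005 to 23 March 2006.
23 March 2006 falls on a Thursday, which is a business day, so no adjustment is needed.
Final deadline: 23 March 2006.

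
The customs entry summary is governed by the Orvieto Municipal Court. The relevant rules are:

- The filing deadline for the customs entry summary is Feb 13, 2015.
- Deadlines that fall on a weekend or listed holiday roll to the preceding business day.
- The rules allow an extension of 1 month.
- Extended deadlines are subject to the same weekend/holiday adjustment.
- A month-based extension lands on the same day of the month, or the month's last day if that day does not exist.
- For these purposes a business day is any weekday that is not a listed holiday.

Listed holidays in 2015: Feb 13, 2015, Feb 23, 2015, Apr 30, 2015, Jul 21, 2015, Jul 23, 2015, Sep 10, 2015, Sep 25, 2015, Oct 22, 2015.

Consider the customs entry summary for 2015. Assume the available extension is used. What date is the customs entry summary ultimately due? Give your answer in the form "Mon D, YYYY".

The stated deadline is Feb 13, 2015.
Feb 13, 2015 is a listed holiday; the preceding business day is Feb 12, 2015 (Thursday).
The 1 month extension carries Feb 12, 2015 to Mar 12, 2015.
Since Mar 12, 2015 is a Thursday and not a holiday, the date is unchanged.
Deadline: Mar 12, 2015.

Mar 12, 2015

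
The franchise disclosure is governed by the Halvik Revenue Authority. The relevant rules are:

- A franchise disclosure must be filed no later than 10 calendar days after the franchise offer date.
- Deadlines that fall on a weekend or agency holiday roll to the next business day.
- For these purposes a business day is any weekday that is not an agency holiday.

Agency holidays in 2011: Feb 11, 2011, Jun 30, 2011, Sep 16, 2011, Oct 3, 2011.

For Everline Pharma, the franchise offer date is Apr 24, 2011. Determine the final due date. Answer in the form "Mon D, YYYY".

May 4, 2011

10 calendar days after Apr 24, 2011 is May 4, 2011.
May 4, 2011 is a Wednesday and not a listed holiday, so it stands.
So the filing is due May 4, 2011.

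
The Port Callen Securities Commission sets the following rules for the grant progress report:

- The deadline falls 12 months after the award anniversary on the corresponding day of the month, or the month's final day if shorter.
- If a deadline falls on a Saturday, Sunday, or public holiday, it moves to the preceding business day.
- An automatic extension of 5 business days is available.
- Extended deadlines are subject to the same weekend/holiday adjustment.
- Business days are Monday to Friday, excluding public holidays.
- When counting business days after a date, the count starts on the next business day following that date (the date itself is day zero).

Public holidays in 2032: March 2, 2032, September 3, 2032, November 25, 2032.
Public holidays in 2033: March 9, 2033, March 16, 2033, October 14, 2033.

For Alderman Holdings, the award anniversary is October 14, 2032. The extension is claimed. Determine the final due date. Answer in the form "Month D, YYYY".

12 months from October 14, 2032 is October 14, 2033.
October 14, 2033 is a listed holiday, so it moves to the preceding business day, October 13, 2033 (Thursday).
Counting 5 further business days from October 13, 2033 reaches October 21, 2033.
October 21, 2033 is a Friday and not a listed holiday, so it stands.
Final deadline: October 21, 2033.

October 21, 2033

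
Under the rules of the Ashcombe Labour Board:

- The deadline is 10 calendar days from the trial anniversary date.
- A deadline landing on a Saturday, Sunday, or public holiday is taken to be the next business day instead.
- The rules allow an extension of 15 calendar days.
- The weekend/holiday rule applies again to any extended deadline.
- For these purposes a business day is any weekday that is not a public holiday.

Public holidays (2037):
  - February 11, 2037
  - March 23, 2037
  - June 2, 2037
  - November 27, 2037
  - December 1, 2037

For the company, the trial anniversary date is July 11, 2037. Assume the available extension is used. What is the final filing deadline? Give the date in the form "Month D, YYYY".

From July 11, 2037, 10 calendar days later is July 21, 2037.
July 21, 2037 falls on a Tuesday, which is a business day, so no adjustment is needed.
The 15-calendar-day extension moves the deadline from July 21, 2037 to August 5, 2037.
August 5, 2037 (Wednesday) is already a business day.
The final due date is August 5, 2037.

August 5, 2037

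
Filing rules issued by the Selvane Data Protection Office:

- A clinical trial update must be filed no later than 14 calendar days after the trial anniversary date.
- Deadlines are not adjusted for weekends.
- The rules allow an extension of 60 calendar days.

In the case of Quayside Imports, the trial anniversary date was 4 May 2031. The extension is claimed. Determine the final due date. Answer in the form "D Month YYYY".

From 4 May 2031, 14 calendar days later is 18 May 2031.
18 May 2031 falls on a Sunday. The rules make no weekend/holiday allowance, so it remains 18 May 2031.
Applying the 60-calendar-day extension: 18 May 2031 + 60 days = 17 July 2031.
17 July 2031 falls on a Thursday. The rules make no weekend/holiday allowance, so it remains 17 July 2031.
So the filing is due 17 July 2031.

17 July 2031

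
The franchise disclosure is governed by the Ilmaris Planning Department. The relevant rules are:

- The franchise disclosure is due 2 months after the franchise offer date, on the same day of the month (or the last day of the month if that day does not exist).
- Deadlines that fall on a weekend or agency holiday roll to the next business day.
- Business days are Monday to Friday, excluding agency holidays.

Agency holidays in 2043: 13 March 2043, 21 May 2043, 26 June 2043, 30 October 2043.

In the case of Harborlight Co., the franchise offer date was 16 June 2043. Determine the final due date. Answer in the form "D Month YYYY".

2 months from 16 June 2043 is 16 August 2043.
16 August 2043 is a Sunday; the next business day is 17 August 2043 (Monday).
Deadline: 17 August 2043.

17 August 2043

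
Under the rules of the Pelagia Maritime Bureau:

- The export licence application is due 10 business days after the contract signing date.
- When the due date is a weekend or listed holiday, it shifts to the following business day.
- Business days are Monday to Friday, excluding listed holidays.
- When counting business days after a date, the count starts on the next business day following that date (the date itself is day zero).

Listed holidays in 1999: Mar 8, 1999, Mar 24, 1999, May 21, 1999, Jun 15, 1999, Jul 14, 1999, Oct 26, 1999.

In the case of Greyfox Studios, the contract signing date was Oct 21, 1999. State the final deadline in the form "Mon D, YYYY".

Counting 10 business days after Oct 21, 1999 (skipping weekends and listed holidays) reaches Nov 5, 1999.
Nov 5, 1999 is a Friday and not a listed holiday, so it stands.
The final due date is Nov 5, 1999.

Nov 5, 1999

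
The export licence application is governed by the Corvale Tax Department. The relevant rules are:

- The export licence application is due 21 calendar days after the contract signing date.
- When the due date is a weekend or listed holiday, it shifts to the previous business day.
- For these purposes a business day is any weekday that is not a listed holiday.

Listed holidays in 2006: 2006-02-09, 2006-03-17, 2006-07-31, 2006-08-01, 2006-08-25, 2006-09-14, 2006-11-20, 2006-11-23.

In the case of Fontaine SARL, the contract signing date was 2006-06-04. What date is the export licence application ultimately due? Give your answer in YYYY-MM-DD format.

Adding 21 calendar days to 2006-06-04 gives 2006-06-25.
2006-06-25 falls on a Sunday. Rolling to the preceding business day gives 2006-06-23, a Friday.
Deadline: 2006-06-23.

2006-06-23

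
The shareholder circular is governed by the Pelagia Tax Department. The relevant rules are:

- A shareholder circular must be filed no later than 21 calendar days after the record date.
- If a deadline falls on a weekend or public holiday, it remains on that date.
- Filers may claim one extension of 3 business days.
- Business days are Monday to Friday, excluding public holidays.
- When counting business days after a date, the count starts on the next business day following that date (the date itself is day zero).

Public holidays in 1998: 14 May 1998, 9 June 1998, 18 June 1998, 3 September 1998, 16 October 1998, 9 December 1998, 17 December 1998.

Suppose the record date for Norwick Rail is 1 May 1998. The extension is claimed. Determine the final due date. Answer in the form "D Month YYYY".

27 May 1998

Adding 21 calendar days to 1 May 1998 gives 22 May 1998.
No adjustment is made for weekends or holidays, so 22 May 1998 stands.
Applying the 3-business-day extension: 3 business days after 22 May 1998 is 27 May 1998.
No adjustment is made for weekends or holidays, so 27 May 1998 stands.
The final due date is 27 May 1998.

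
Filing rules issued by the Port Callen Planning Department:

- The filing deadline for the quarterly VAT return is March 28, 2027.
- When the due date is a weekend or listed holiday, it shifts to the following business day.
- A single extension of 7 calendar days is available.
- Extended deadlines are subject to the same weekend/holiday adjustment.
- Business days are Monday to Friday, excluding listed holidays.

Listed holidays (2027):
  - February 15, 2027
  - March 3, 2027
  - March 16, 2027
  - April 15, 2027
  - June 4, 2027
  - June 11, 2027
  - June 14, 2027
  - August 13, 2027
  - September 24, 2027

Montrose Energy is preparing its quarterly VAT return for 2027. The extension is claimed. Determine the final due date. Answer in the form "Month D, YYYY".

The stated deadline is March 28, 2027.
Because March 28, 2027 is a Sunday, the deadline becomes March 29, 2027 (Monday).
Applying the 7-calendar-day extension: March 29, 2027 + 7 days = April 5, 2027.
April 5, 2027 is a Monday and not a listed holiday, so it stands.
Final deadline: April 5, 2027.

April 5, 2027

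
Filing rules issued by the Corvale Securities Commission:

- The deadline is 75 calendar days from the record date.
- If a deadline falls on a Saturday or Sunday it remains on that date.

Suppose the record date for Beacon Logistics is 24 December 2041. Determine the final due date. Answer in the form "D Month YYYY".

75 calendar days after 24 December 2041 is 9 March 2042.
9 March 2042 is a Sunday; no weekend or holiday adjustment applies.
So the filing is due 9 March 2042.

9 March 2042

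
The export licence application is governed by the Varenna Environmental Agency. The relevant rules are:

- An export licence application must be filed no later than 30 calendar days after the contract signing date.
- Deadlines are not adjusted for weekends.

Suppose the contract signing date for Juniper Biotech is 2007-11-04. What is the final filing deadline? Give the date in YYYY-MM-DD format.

Adding 30 calendar days to 2007-11-04 gives 2007-12-04.
2007-12-04 is a Tuesday; no weekend or holiday adjustment applies.
So the filing is due 2007-12-04.

2007-12-04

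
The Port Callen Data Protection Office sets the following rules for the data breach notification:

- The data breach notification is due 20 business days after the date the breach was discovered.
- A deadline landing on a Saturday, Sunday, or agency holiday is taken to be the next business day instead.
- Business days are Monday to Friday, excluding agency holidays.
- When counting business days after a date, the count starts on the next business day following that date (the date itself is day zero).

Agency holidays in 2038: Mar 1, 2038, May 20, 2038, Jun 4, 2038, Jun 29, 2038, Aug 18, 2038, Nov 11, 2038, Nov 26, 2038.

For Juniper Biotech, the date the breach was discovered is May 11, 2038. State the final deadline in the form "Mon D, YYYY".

Jun 10, 2038

Starting the day after May 11, 2038 and counting 20 business days lands on Jun 10, 2038.
Jun 10, 2038 (Thursday) is already a business day.
Deadline: Jun 10, 2038.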